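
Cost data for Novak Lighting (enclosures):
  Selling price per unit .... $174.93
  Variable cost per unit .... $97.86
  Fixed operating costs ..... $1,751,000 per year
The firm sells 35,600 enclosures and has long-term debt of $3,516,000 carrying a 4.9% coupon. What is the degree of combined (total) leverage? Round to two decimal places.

Contribution at this volume is 35,600 × $77.07 = $2,743,692.00.
Operating income = contribution − fixed costs = $2,743,692.00 − $1,751,000 = $992,692.00. Interest = $172,284.00, so EBIT − I = $820,408.00.
DCL = contribution ÷ (EBIT − I) = $2,743,692.00 ÷ $820,408.00 = 3.3443.

3.34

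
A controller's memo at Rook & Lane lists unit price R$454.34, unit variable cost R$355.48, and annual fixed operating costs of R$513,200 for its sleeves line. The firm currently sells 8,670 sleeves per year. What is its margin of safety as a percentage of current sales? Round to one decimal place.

40.1%

Each unit contributes R$454.34 − R$355.48 = R$98.86. Break-even units = R$513,200 ÷ R$98.86 = 5,191.18; break-even revenue = 5,191.18 × R$454.34 = R$2,358,560.47.
Actual sales revenue = 8,670 × R$454.34 = R$3,939,127.80.
Margin of safety = (R$3,939,127.80 − R$2,358,560.47) ÷ R$3,939,127.80 = 40.1%.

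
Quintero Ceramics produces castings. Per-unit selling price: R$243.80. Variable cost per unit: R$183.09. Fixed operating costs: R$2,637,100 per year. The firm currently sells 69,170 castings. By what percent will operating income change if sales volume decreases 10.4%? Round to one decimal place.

-28.0%

At 69,170 units, contribution = 69,170 × R$60.71 = R$4,199,310.70.
Operating income = contribution − fixed costs = R$4,199,310.70 − R$2,637,100 = R$1,562,210.70.
DOL = contribution ÷ EBIT = R$4,199,310.70 ÷ R$1,562,210.70 = 2.6881.
So EBIT moves 2.6881 × (-10.4%) = -28.0%.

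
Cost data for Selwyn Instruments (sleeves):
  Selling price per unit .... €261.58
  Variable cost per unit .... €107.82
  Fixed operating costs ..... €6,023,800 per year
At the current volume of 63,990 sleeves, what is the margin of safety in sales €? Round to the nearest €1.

Unit CM = price − variable cost = €261.58 − €107.82 = €153.76. Break-even units = €6,023,800 ÷ €153.76 = 39,176.64; break-even revenue = 39,176.64 × €261.58 = €10,247,825.21.
Actual sales revenue = 63,990 × €261.58 = €16,738,504.20.
Margin of safety = €16,738,504.20 − €10,247,825.21 = €6,490,679.

€6,490,679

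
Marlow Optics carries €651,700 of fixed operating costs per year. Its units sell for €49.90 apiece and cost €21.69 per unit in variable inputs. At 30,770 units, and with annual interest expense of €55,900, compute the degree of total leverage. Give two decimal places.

5.41

Total contribution margin = 30,770 × €28.21 = €868,021.70.
Subtracting fixed costs: EBIT = €868,021.70 − €651,700 = €216,321.70. Interest = €55,900.00.
DOL = €868,021.70 ÷ €216,321.70 = 4.0126; DFL = €216,321.70 ÷ €160,421.70 = 1.3485.
Combined leverage = 4.0126 × 1.3485 = 5.4110.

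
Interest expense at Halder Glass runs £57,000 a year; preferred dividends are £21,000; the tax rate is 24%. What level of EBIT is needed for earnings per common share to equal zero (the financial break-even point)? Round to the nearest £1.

Grossing the preferred dividend up to pre-tax terms: £21,000 / (1 − 0.24) = £27,631.58.
Financial break-even EBIT = interest + D_p ÷ (1 − t) = £57,000 + £27,631.58 = £84,631.58.

£84,632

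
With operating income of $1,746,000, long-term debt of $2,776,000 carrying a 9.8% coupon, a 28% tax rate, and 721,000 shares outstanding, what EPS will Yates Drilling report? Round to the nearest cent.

Interest = $272,048.00, so EBT = $1,746,000 − $272,048.00 = $1,473,952.00.
After tax at 28%: net income = $1,473,952.00 × 0.72 = $1,061,245.44.
Per share: $1,061,245.44 / 721,000 shares = $1.47.

$1.47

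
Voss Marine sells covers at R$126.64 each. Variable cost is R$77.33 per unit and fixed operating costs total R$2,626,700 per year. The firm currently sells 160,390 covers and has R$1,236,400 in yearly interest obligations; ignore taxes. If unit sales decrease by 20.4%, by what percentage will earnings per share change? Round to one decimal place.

Total contribution margin = 160,390 × R$49.31 = R$7,908,830.90.
EBIT = R$7,908,830.90 − R$2,626,700 = R$5,282,130.90.
Interest = R$1,236,400.00, so EBIT − I = R$4,045,730.90.
DCL = total CM / (EBIT − I) = R$7,908,830.90 / R$4,045,730.90 = 1.9549.
EPS therefore changes by 1.9549 × (-20.4%) = -39.9%.

-39.9%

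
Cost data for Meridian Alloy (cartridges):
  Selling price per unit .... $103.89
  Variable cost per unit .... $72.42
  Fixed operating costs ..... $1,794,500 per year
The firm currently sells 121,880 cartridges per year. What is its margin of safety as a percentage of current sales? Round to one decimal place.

Each unit contributes $103.89 − $72.42 = $31.47. Break-even units = $1,794,500 ÷ $31.47 = 57,022.56; break-even revenue = 57,022.56 × $103.89 = $5,924,073.88.
Current sales = 121,880 × $103.89 = $12,662,113.20.
Margin of safety = ($12,662,113.20 − $5,924,073.88) ÷ $12,662,113.20 = 53.2%.

53.2%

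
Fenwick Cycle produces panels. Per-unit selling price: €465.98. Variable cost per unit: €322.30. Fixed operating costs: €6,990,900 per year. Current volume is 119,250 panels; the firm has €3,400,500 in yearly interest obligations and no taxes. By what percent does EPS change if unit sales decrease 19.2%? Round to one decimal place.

-48.8%

Contribution at this volume is 119,250 × €143.68 = €17,133,840.00.
Operating income = contribution − fixed costs = €17,133,840.00 − €6,990,900 = €10,142,940.00.
Interest = €3,400,500.00, so EBIT − I = €6,742,440.00.
Degree of combined leverage = contribution ÷ (EBIT − I) = €17,133,840.00 ÷ €6,742,440.00 = 2.5412.
EPS therefore changes by 2.5412 × (-19.2%) = -48.8%.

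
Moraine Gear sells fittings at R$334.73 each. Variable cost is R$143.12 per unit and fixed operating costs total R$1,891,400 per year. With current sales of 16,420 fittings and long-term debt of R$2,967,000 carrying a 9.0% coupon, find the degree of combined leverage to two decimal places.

Contribution at this volume is 16,420 × R$191.61 = R$3,146,236.20.
Subtracting fixed costs: EBIT = R$3,146,236.20 − R$1,891,400 = R$1,254,836.20. Interest = R$267,030.00.
DOL = R$3,146,236.20 ÷ R$1,254,836.20 = 2.5073; DFL = R$1,254,836.20 ÷ R$987,806.20 = 1.2703.
Combined leverage = 2.5073 × 1.2703 = 3.1850.

3.19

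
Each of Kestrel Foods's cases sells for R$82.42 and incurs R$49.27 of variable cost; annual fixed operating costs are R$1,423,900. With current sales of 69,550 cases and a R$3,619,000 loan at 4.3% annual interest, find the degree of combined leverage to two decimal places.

At 69,550 units, contribution = 69,550 × R$33.15 = R$2,305,582.50.
Operating income = contribution − fixed costs = R$2,305,582.50 − R$1,423,900 = R$881,682.50. Interest = R$155,617.00, so EBIT − I = R$726,065.50.
DCL = contribution ÷ (EBIT − I) = R$2,305,582.50 ÷ R$726,065.50 = 3.1754.

3.18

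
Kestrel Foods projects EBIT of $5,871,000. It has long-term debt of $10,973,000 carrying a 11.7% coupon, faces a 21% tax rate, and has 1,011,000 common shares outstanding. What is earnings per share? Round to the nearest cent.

$3.58

Pre-tax income = $5,871,000 − $1,283,841.00 = $4,587,159.00.
Net income = $4,587,159.00 × (1 − 0.21) = $3,623,855.61.
EPS = $3,623,855.61 ÷ 1,011,000 = $3.58.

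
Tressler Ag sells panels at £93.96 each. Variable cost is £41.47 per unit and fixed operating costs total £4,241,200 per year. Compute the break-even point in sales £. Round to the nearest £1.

CM per unit = £93.96 − £41.47 = £52.49; CM ratio = £52.49 / £93.96 = 0.5586.
Break-even sales = FC ÷ CM ratio = £4,241,200 × £93.96 / £52.49 = £7,591,982.

£7,591,982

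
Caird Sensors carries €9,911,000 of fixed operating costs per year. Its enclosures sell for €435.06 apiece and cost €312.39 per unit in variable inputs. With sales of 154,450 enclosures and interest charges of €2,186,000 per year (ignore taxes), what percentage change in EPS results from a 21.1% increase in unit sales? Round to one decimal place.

+58.4%

Total contribution margin = 154,450 × €122.67 = €18,946,381.50.
Operating income = contribution − fixed costs = €18,946,381.50 − €9,911,000 = €9,035,381.50.
Interest = €2,186,000.00, so EBIT − I = €6,849,381.50.
Degree of combined leverage = contribution ÷ (EBIT − I) = €18,946,381.50 ÷ €6,849,381.50 = 2.7661.
%ΔEPS = DCL × %ΔSales = 2.7661 × +21.1% = +58.4%.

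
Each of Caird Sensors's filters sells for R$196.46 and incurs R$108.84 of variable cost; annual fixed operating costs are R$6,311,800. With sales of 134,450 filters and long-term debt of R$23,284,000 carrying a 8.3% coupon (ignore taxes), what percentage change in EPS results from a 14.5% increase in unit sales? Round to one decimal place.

Contribution at this volume is 134,450 × R$87.62 = R$11,780,509.00.
EBIT = R$11,780,509.00 − R$6,311,800 = R$5,468,709.00.
Interest = R$1,932,572.00, so EBIT − I = R$3,536,137.00.
Degree of combined leverage = contribution ÷ (EBIT − I) = R$11,780,509.00 ÷ R$3,536,137.00 = 3.3315.
%ΔEPS = DCL × %ΔSales = 3.3315 × +14.5% = +48.3%.

+48.3%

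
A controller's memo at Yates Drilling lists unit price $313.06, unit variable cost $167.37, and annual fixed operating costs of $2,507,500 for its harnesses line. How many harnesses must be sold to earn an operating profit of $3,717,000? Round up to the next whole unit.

Contribution margin per unit = $313.06 − $167.37 = $145.69.
Need Q such that Q × $145.69 − $2,507,500 = $3,717,000, i.e. Q = $6,224,500 / $145.69 = 42,724.28 → 42,725.

42,725 harnesses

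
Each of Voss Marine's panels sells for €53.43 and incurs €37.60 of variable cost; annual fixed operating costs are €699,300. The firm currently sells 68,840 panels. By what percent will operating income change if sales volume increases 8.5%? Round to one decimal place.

+23.7%

At 68,840 units, contribution = 68,840 × €15.83 = €1,089,737.20.
Operating income = contribution − fixed costs = €1,089,737.20 − €699,300 = €390,437.20.
Degree of operating leverage = €1,089,737.20 / €390,437.20 = 2.7911.
So EBIT moves 2.7911 × (+8.5%) = +23.7%.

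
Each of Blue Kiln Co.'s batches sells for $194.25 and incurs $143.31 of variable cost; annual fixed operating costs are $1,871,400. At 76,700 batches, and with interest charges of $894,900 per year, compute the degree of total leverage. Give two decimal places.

3.42

Contribution at this volume is 76,700 × $50.94 = $3,907,098.00.
Operating income = contribution − fixed costs = $3,907,098.00 − $1,871,400 = $2,035,698.00. Interest = $894,900.00, so EBIT − I = $1,140,798.00.
Degree of total leverage = total CM / (EBIT − interest) = $3,907,098.00 / $1,140,798.00 = 3.4249.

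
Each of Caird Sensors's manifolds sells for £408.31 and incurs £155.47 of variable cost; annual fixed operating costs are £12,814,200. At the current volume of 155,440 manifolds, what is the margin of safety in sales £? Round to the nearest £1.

Each unit contributes £408.31 − £155.47 = £252.84. Break-even units = £12,814,200 ÷ £252.84 = 50,681.06; break-even revenue = 50,681.06 × £408.31 = £20,693,584.88.
Current sales = 155,440 × £408.31 = £63,467,706.40.
Margin of safety = £63,467,706.40 − £20,693,584.88 = £42,774,122.

£42,774,122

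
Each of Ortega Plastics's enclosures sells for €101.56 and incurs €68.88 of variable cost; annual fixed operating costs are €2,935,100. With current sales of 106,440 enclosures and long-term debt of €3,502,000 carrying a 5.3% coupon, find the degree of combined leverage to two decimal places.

Total contribution margin = 106,440 × €32.68 = €3,478,459.20.
Operating income = contribution − fixed costs = €3,478,459.20 − €2,935,100 = €543,359.20. Interest = €185,606.00, so EBIT − I = €357,753.20.
DCL = contribution ÷ (EBIT − I) = €3,478,459.20 ÷ €357,753.20 = 9.7231.

9.72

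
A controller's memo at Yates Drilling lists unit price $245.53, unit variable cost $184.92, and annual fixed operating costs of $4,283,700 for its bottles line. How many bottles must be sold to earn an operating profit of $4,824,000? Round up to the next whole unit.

150,268 bottles

Each unit contributes $245.53 − $184.92 = $60.61.
Units = (FC + target) / CM = ($4,283,700 + $4,824,000) / $60.61 = 150,267.28, so 150,268 bottles.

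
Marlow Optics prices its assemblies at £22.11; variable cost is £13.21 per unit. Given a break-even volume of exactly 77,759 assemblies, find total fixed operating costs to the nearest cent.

£692,055.10

Each unit contributes £22.11 − £13.21 = £8.90.
Since BE = FC / CM, FC = 77,759 × £8.90 = £692,055.10.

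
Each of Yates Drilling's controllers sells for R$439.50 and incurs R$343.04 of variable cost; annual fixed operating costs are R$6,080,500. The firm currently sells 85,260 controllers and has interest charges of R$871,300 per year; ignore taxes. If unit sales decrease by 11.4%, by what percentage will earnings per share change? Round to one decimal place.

Contribution at this volume is 85,260 × R$96.46 = R$8,224,179.60.
Subtracting fixed costs: EBIT = R$8,224,179.60 − R$6,080,500 = R$2,143,679.60.
Interest = R$871,300.00, so EBIT − I = R$1,272,379.60.
DCL = total CM / (EBIT − I) = R$8,224,179.60 / R$1,272,379.60 = 6.4636.
%ΔEPS = DCL × %ΔSales = 6.4636 × -11.4% = -73.7%.

-73.7%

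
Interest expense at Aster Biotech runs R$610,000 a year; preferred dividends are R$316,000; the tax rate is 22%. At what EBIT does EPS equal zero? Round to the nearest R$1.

Grossing the preferred dividend up to pre-tax terms: R$316,000 / (1 − 0.22) = R$405,128.21.
Financial break-even EBIT = interest + D_p ÷ (1 − t) = R$610,000 + R$405,128.21 = R$1,015,128.21.

R$1,015,128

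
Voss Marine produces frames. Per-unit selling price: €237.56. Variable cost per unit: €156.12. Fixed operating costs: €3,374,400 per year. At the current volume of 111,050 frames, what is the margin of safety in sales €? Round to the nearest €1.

Each unit contributes €237.56 − €156.12 = €81.44. Break-even units = €3,374,400 ÷ €81.44 = 41,434.18; break-even revenue = 41,434.18 × €237.56 = €9,843,104.91.
Current sales = 111,050 × €237.56 = €26,381,038.00.
Margin of safety = €26,381,038.00 − €9,843,104.91 = €16,537,933.

€16,537,933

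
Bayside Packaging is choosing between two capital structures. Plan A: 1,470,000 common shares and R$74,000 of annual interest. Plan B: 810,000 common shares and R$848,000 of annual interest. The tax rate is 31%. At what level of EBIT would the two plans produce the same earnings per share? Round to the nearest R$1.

R$1,797,909

At indifference, (EBIT − 74,000)(1 − t)/1,470,000 = (EBIT − 848,000)(1 − t)/810,000.
Cancelling (1 − t) and cross-multiplying: 810,000·(EBIT − 74,000) = 1,470,000·(EBIT − 848,000).
EBIT × (1,470,000 − 810,000) = 848,000 × 1,470,000 − 74,000 × 810,000 = 1,186,620,000,000, so EBIT = 1,186,620,000,000 ÷ 660,000 = 1,797,909.09.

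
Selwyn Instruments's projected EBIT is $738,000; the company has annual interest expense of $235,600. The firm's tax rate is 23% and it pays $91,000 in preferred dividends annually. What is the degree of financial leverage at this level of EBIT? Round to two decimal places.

1.92

Annual interest charges come to $235,600.00.
Pre-tax preferred-dividend burden = $91,000 ÷ (1 − 0.23) = $118,181.82.
DFL = EBIT ÷ [EBIT − I − D_p/(1−t)] = $738,000 ÷ [$738,000 − $235,600.00 − $118,181.82] = $738,000 ÷ $384,218.18 = 1.9208.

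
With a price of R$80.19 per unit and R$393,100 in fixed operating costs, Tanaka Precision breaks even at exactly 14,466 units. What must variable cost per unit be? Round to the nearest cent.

R$53.02

At break-even, FC = Q × (P − VC), so P − VC = R$393,100 ÷ 14,466 = R$27.1741.
Hence VC = price − CM = R$80.19 − R$27.1741 = R$53.02.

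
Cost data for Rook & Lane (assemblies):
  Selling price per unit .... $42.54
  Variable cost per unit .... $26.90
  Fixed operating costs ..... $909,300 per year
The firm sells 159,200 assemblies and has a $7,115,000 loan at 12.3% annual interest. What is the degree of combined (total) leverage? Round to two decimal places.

3.53

Contribution at this volume is 159,200 × $15.64 = $2,489,888.00.
Operating income = contribution − fixed costs = $2,489,888.00 − $909,300 = $1,580,588.00. Interest = $875,145.00.
DOL = $2,489,888.00 ÷ $1,580,588.00 = 1.5753; DFL = $1,580,588.00 ÷ $705,443.00 = 2.2406.
DCL = DOL × DFL = 1.5753 × 2.2406 = 3.5296.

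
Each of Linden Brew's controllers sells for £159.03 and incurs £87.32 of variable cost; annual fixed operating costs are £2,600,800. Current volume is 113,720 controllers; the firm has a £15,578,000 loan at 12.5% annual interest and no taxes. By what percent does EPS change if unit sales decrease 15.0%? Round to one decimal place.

At 113,720 units, contribution = 113,720 × £71.71 = £8,154,861.20.
EBIT = £8,154,861.20 − £2,600,800 = £5,554,061.20.
Interest = £1,947,250.00, so EBIT − I = £3,606,811.20.
Degree of combined leverage = contribution ÷ (EBIT − I) = £8,154,861.20 ÷ £3,606,811.20 = 2.2610.
EPS therefore changes by 2.2610 × (-15.0%) = -33.9%.

-33.9%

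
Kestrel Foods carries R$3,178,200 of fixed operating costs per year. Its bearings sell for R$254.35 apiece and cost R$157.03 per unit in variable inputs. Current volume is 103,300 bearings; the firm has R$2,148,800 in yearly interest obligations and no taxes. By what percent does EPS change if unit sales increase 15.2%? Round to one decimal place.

+32.3%

Contribution at this volume is 103,300 × R$97.32 = R$10,053,156.00.
Operating income = contribution − fixed costs = R$10,053,156.00 − R$3,178,200 = R$6,874,956.00.
After interest of R$2,148,800.00, pre-tax earnings = R$4,726,156.00.
DCL = total CM / (EBIT − I) = R$10,053,156.00 / R$4,726,156.00 = 2.1271.
EPS therefore changes by 2.1271 × (+15.2%) = +32.3%.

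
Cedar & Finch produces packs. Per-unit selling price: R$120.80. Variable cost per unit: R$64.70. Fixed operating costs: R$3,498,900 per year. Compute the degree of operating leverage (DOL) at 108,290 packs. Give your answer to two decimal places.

2.36

At 108,290 units, contribution = 108,290 × R$56.10 = R$6,075,069.00.
Subtracting fixed costs: EBIT = R$6,075,069.00 − R$3,498,900 = R$2,576,169.00.
Degree of operating leverage = R$6,075,069.00 / R$2,576,169.00 = 2.3582.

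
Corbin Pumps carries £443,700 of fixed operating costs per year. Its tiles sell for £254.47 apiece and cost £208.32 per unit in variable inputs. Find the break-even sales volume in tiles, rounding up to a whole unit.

Unit CM = price − variable cost = £254.47 − £208.32 = £46.15.
Units to break even: £443,700 ÷ £46.15 = 9,614.30, rounded up to 9,615.

9,615 tiles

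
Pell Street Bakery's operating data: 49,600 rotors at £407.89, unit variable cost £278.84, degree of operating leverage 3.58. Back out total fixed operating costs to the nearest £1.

Contribution at this volume is 49,600 × £129.05 = £6,400,880.00.
Since DOL = CM ÷ EBIT, EBIT = £6,400,880.00 ÷ 3.58 = £1,787,955.31.
And FC = contribution − EBIT = £6,400,880.00 − £1,787,955.31 = £4,612,925.

£4,612,925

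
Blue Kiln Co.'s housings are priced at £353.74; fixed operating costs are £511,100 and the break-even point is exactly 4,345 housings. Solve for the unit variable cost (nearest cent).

Contribution per unit must be FC / Q = £511,100 / 4,345 = £117.6295.
Variable cost per unit = £353.74 − £117.6295 = £236.11.

£236.11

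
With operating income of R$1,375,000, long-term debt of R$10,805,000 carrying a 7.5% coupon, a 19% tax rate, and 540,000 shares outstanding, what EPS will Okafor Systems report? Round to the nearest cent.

Interest = R$810,375.00, so EBT = R$1,375,000 − R$810,375.00 = R$564,625.00.
Net income = R$564,625.00 × (1 − 0.19) = R$457,346.25.
EPS = R$457,346.25 ÷ 540,000 = R$0.85.

R$0.85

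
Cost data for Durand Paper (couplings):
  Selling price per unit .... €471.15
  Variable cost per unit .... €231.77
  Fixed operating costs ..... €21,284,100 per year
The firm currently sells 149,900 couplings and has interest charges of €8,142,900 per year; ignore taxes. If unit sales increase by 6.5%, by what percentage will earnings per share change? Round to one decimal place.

Contribution at this volume is 149,900 × €239.38 = €35,883,062.00.
Subtracting fixed costs: EBIT = €35,883,062.00 − €21,284,100 = €14,598,962.00.
After interest of €8,142,900.00, pre-tax earnings = €6,456,062.00.
DCL = total CM / (EBIT − I) = €35,883,062.00 / €6,456,062.00 = 5.5580.
EPS therefore changes by 5.5580 × (+6.5%) = +36.1%.

+36.1%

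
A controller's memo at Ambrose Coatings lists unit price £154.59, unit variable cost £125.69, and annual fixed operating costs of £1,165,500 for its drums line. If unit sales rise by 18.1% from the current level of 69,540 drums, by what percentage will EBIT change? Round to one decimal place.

+43.1%

Contribution at this volume is 69,540 × £28.90 = £2,009,706.00.
EBIT = £2,009,706.00 − £1,165,500 = £844,206.00.
DOL = contribution ÷ EBIT = £2,009,706.00 ÷ £844,206.00 = 2.3806.
%ΔEBIT = DOL × %ΔSales = 2.3806 × +18.1% = +43.1%.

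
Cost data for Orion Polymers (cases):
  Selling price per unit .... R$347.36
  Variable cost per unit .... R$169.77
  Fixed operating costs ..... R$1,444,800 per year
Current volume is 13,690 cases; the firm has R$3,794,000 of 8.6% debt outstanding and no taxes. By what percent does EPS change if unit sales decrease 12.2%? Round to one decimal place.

-44.9%

Contribution at this volume is 13,690 × R$177.59 = R$2,431,207.10.
Operating income = contribution − fixed costs = R$2,431,207.10 − R$1,444,800 = R$986,407.10.
Interest = R$326,284.00, so EBIT − I = R$660,123.10.
DCL = total CM / (EBIT − I) = R$2,431,207.10 / R$660,123.10 = 3.6830.
EPS therefore changes by 3.6830 × (-12.2%) = -44.9%.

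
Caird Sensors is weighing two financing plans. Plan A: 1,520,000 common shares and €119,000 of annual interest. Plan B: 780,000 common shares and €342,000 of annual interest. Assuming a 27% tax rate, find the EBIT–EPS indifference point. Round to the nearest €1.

Set EPS_A = EPS_B: (EBIT − €119,000)(1 − 0.27) ÷ 1,520,000 = (EBIT − €342,000)(1 − 0.27) ÷ 780,000.
Cancelling (1 − t) and cross-multiplying: 780,000·(EBIT − 119,000) = 1,520,000·(EBIT − 342,000).
Solving, EBIT = (342,000·1,520,000 − 119,000·780,000) / (1,520,000 − 780,000) = 427,020,000,000 / 740,000 = 577,054.05.

€577,054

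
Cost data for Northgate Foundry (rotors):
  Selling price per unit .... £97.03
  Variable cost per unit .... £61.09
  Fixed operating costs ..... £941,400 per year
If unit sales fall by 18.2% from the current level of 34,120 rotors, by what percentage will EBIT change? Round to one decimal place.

-78.3%

Contribution at this volume is 34,120 × £35.94 = £1,226,272.80.
Operating income = contribution − fixed costs = £1,226,272.80 − £941,400 = £284,872.80.
So DOL = total CM / EBIT = £1,226,272.80 / £284,872.80 = 4.3046.
Operating income changes by 4.3046 × -18.2% = -78.3%.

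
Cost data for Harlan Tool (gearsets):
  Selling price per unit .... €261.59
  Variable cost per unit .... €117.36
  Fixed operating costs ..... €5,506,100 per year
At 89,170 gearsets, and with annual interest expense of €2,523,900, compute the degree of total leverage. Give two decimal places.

2.66

At 89,170 units, contribution = 89,170 × €144.23 = €12,860,989.10.
EBIT = €12,860,989.10 − €5,506,100 = €7,354,889.10. Interest = €2,523,900.00, so EBIT − I = €4,830,989.10.
Degree of total leverage = total CM / (EBIT − interest) = €12,860,989.10 / €4,830,989.10 = 2.6622.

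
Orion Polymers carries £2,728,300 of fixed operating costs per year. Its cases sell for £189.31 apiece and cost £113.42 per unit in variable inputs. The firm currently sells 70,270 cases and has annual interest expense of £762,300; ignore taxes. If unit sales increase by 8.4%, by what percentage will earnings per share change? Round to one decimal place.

At 70,270 units, contribution = 70,270 × £75.89 = £5,332,790.30.
Operating income = contribution − fixed costs = £5,332,790.30 − £2,728,300 = £2,604,490.30.
Interest = £762,300.00, so EBIT − I = £1,842,190.30.
Degree of combined leverage = contribution ÷ (EBIT − I) = £5,332,790.30 ÷ £1,842,190.30 = 2.8948.
%ΔEPS = DCL × %ΔSales = 2.8948 × +8.4% = +24.3%.

+24.3%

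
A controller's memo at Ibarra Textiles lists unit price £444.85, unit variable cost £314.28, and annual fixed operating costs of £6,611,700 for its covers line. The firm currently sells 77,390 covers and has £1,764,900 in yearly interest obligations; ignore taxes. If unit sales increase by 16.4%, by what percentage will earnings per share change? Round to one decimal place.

Contribution at this volume is 77,390 × £130.57 = £10,104,812.30.
Operating income = contribution − fixed costs = £10,104,812.30 − £6,611,700 = £3,493,112.30.
After interest of £1,764,900.00, pre-tax earnings = £1,728,212.30.
DCL = total CM / (EBIT − I) = £10,104,812.30 / £1,728,212.30 = 5.8470.
%ΔEPS = DCL × %ΔSales = 5.8470 × +16.4% = +95.9%.

+95.9%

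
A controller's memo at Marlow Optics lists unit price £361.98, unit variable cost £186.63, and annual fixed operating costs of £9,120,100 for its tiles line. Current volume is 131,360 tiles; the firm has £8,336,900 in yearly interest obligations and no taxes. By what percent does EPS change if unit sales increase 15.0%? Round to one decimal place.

Contribution at this volume is 131,360 × £175.35 = £23,033,976.00.
Subtracting fixed costs: EBIT = £23,033,976.00 − £9,120,100 = £13,913,876.00.
Interest = £8,336,900.00, so EBIT − I = £5,576,976.00.
Degree of combined leverage = contribution ÷ (EBIT − I) = £23,033,976.00 ÷ £5,576,976.00 = 4.1302.
EPS therefore changes by 4.1302 × (+15.0%) = +62.0%.

+62.0%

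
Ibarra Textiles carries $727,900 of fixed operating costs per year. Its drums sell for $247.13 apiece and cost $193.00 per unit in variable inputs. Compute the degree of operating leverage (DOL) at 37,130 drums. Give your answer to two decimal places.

1.57

Contribution at this volume is 37,130 × $54.13 = $2,009,846.90.
Operating income = contribution − fixed costs = $2,009,846.90 − $727,900 = $1,281,946.90.
So DOL = total CM / EBIT = $2,009,846.90 / $1,281,946.90 = 1.5678.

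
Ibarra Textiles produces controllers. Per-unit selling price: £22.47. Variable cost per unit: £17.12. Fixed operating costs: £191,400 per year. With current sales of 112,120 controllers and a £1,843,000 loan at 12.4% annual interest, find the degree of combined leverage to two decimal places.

3.33

Contribution at this volume is 112,120 × £5.35 = £599,842.00.
Subtracting fixed costs: EBIT = £599,842.00 − £191,400 = £408,442.00. Interest = £228,532.00.
DOL = £599,842.00 ÷ £408,442.00 = 1.4686; DFL = £408,442.00 ÷ £179,910.00 = 2.2703.
Combined leverage = 1.4686 × 2.2703 = 3.3342.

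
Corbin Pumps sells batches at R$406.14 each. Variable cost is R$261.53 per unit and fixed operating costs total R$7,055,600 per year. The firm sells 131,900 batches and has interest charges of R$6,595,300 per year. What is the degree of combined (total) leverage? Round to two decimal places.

At 131,900 units, contribution = 131,900 × R$144.61 = R$19,074,059.00.
Subtracting fixed costs: EBIT = R$19,074,059.00 − R$7,055,600 = R$12,018,459.00. Interest = R$6,595,300.00, so EBIT − I = R$5,423,159.00.
DCL = contribution ÷ (EBIT − I) = R$19,074,059.00 ÷ R$5,423,159.00 = 3.5171.

3.52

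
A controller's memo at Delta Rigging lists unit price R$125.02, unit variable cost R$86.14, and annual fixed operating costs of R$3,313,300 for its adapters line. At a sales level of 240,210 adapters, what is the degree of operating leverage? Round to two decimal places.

At 240,210 units, contribution = 240,210 × R$38.88 = R$9,339,364.80.
Subtracting fixed costs: EBIT = R$9,339,364.80 − R$3,313,300 = R$6,026,064.80.
Degree of operating leverage = R$9,339,364.80 / R$6,026,064.80 = 1.5498.

1.55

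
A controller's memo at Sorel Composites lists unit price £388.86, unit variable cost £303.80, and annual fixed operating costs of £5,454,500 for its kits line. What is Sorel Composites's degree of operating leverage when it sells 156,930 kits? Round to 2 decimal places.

1.69

Total contribution margin = 156,930 × £85.06 = £13,348,465.80.
Operating income = contribution − fixed costs = £13,348,465.80 − £5,454,500 = £7,893,965.80.
So DOL = total CM / EBIT = £13,348,465.80 / £7,893,965.80 = 1.6910.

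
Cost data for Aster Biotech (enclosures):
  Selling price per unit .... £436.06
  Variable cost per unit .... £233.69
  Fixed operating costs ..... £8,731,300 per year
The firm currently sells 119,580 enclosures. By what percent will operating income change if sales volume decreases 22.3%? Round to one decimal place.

-34.9%

At 119,580 units, contribution = 119,580 × £202.37 = £24,199,404.60.
Subtracting fixed costs: EBIT = £24,199,404.60 − £8,731,300 = £15,468,104.60.
Degree of operating leverage = £24,199,404.60 / £15,468,104.60 = 1.5645.
So EBIT moves 1.5645 × (-22.3%) = -34.9%.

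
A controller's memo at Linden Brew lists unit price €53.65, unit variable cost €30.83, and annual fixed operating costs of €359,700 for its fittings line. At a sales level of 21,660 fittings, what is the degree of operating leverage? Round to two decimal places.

Contribution at this volume is 21,660 × €22.82 = €494,281.20.
EBIT = €494,281.20 − €359,700 = €134,581.20.
So DOL = total CM / EBIT = €494,281.20 / €134,581.20 = 3.6727.

3.67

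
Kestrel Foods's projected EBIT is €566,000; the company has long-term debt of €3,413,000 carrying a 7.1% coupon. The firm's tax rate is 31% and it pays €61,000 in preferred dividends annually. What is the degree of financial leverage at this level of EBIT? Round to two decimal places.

Annual interest charges come to €242,323.00.
Pre-tax preferred-dividend burden = €61,000 ÷ (1 − 0.31) = €88,405.80.
DFL = EBIT ÷ [EBIT − I − D_p/(1−t)] = €566,000 ÷ [€566,000 − €242,323.00 − €88,405.80] = €566,000 ÷ €235,271.20 = 2.4057.

2.41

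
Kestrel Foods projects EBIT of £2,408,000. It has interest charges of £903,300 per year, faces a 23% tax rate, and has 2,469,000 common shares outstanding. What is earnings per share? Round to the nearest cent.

Interest = £903,300.00, so EBT = £2,408,000 − £903,300.00 = £1,504,700.00.
After tax at 23%: net income = £1,504,700.00 × 0.77 = £1,158,619.00.
EPS = £1,158,619.00 ÷ 2,469,000 = £0.47.

£0.47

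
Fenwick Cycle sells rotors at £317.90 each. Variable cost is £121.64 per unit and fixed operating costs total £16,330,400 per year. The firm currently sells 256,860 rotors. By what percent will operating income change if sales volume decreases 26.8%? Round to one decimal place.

-39.6%

Contribution at this volume is 256,860 × £196.26 = £50,411,343.60.
EBIT = £50,411,343.60 − £16,330,400 = £34,080,943.60.
Degree of operating leverage = £50,411,343.60 / £34,080,943.60 = 1.4792.
So EBIT moves 1.4792 × (-26.8%) = -39.6%.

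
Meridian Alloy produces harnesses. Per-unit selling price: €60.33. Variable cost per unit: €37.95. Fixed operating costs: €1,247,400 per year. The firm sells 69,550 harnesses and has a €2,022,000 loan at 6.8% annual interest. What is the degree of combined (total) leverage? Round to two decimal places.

9.07

Total contribution margin = 69,550 × €22.38 = €1,556,529.00.
EBIT = €1,556,529.00 − €1,247,400 = €309,129.00. Interest = €137,496.00.
DOL = €1,556,529.00 ÷ €309,129.00 = 5.0352; DFL = €309,129.00 ÷ €171,633.00 = 1.8011.
DCL = DOL × DFL = 5.0352 × 1.8011 = 9.0689.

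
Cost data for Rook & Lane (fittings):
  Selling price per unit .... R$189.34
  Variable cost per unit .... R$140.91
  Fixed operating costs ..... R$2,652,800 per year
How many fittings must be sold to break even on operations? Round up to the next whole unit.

54,776 fittings

Contribution margin per unit = R$189.34 − R$140.91 = R$48.43.
Break-even Q = R$2,652,800 / R$48.43 = 54,775.97 → 54,776 fittings.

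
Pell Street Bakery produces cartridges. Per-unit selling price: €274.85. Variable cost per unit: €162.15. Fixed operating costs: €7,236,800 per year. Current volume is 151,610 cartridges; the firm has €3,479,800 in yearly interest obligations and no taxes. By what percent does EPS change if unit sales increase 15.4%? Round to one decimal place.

Total contribution margin = 151,610 × €112.70 = €17,086,447.00.
Operating income = contribution − fixed costs = €17,086,447.00 − €7,236,800 = €9,849,647.00.
After interest of €3,479,800.00, pre-tax earnings = €6,369,847.00.
DCL = total CM / (EBIT − I) = €17,086,447.00 / €6,369,847.00 = 2.6824.
%ΔEPS = DCL × %ΔSales = 2.6824 × +15.4% = +41.3%.

+41.3%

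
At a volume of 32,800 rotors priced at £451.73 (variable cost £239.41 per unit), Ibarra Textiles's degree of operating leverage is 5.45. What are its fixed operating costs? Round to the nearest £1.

£5,686,280

Total contribution margin = 32,800 × £212.32 = £6,964,096.00.
DOL = contribution / EBIT, so EBIT = £6,964,096.00 / 5.45 = £1,277,815.78.
And FC = contribution − EBIT = £6,964,096.00 − £1,277,815.78 = £5,686,280.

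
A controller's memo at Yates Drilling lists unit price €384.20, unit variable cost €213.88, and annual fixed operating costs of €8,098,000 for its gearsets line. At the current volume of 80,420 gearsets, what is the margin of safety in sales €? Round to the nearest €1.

Contribution margin per unit = €384.20 − €213.88 = €170.32. Break-even units = €8,098,000 ÷ €170.32 = 47,545.80; break-even revenue = 47,545.80 × €384.20 = €18,267,094.88.
Current sales = 80,420 × €384.20 = €30,897,364.00.
Margin of safety = €30,897,364.00 − €18,267,094.88 = €12,630,269.

€12,630,269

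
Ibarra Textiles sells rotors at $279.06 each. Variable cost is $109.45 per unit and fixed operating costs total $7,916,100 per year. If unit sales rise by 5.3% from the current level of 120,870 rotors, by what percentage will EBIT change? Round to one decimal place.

Contribution at this volume is 120,870 × $169.61 = $20,500,760.70.
Subtracting fixed costs: EBIT = $20,500,760.70 − $7,916,100 = $12,584,660.70.
So DOL = total CM / EBIT = $20,500,760.70 / $12,584,660.70 = 1.6290.
So EBIT moves 1.6290 × (+5.3%) = +8.6%.

+8.6%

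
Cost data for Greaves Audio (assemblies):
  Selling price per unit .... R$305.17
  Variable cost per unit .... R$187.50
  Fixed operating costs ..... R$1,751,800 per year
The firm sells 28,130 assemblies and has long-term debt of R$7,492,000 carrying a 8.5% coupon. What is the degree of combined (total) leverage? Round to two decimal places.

Total contribution margin = 28,130 × R$117.67 = R$3,310,057.10.
Operating income = contribution − fixed costs = R$3,310,057.10 − R$1,751,800 = R$1,558,257.10. Interest = R$636,820.00.
DOL = R$3,310,057.10 ÷ R$1,558,257.10 = 2.1242; DFL = R$1,558,257.10 ÷ R$921,437.10 = 1.6911.
DCL = DOL × DFL = 2.1242 × 1.6911 = 3.5922.

3.59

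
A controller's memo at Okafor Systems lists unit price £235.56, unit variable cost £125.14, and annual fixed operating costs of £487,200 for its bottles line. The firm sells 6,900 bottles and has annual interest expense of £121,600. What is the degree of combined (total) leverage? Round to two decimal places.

Contribution at this volume is 6,900 × £110.42 = £761,898.00.
EBIT = £761,898.00 − £487,200 = £274,698.00. Interest = £121,600.00, so EBIT − I = £153,098.00.
DCL = contribution ÷ (EBIT − I) = £761,898.00 ÷ £153,098.00 = 4.9765.

4.98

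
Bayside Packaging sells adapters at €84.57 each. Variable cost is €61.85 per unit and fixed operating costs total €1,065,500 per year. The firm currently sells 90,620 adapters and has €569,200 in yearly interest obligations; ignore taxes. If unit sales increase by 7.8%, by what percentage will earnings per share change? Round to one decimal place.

At 90,620 units, contribution = 90,620 × €22.72 = €2,058,886.40.
Operating income = contribution − fixed costs = €2,058,886.40 − €1,065,500 = €993,386.40.
Interest = €569,200.00, so EBIT − I = €424,186.40.
Degree of combined leverage = contribution ÷ (EBIT − I) = €2,058,886.40 ÷ €424,186.40 = 4.8537.
%ΔEPS = DCL × %ΔSales = 4.8537 × +7.8% = +37.9%.

+37.9%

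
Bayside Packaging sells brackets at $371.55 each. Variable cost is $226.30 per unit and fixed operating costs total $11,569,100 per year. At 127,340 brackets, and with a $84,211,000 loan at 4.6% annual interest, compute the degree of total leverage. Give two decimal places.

6.06

Contribution at this volume is 127,340 × $145.25 = $18,496,135.00.
Subtracting fixed costs: EBIT = $18,496,135.00 − $11,569,100 = $6,927,035.00. Interest = $3,873,706.00, so EBIT − I = $3,053,329.00.
Degree of total leverage = total CM / (EBIT − interest) = $18,496,135.00 / $3,053,329.00 = 6.0577.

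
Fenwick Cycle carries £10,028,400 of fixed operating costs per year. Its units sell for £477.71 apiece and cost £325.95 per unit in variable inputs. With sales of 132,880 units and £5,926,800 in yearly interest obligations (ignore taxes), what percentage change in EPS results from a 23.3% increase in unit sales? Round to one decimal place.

At 132,880 units, contribution = 132,880 × £151.76 = £20,165,868.80.
Operating income = contribution − fixed costs = £20,165,868.80 − £10,028,400 = £10,137,468.80.
Interest = £5,926,800.00, so EBIT − I = £4,210,668.80.
Degree of combined leverage = contribution ÷ (EBIT − I) = £20,165,868.80 ÷ £4,210,668.80 = 4.7892.
EPS therefore changes by 4.7892 × (+23.3%) = +111.6%.

+111.6%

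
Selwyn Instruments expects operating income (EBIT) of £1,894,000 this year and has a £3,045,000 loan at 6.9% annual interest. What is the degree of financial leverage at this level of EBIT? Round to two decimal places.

1.12

Interest = £210,105.00.
Degree of financial leverage = EBIT / (EBIT − interest) = £1,894,000 / £1,683,895.00 = 1.1248.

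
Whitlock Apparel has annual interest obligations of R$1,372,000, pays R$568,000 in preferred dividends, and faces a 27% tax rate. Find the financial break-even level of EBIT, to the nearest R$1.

Grossing the preferred dividend up to pre-tax terms: R$568,000 / (1 − 0.27) = R$778,082.19.
Financial break-even EBIT = interest + D_p ÷ (1 − t) = R$1,372,000 + R$778,082.19 = R$2,150,082.19.

R$2,150,082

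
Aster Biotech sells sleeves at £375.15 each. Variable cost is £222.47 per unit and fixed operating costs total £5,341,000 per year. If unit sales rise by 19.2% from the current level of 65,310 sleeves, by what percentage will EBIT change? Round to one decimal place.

Contribution at this volume is 65,310 × £152.68 = £9,971,530.80.
Subtracting fixed costs: EBIT = £9,971,530.80 − £5,341,000 = £4,630,530.80.
Degree of operating leverage = £9,971,530.80 / £4,630,530.80 = 2.1534.
So EBIT moves 2.1534 × (+19.2%) = +41.3%.

+41.3%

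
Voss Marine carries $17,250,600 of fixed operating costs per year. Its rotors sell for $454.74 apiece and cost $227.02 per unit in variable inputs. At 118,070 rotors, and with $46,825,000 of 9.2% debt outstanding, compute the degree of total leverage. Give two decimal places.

5.05

Total contribution margin = 118,070 × $227.72 = $26,886,900.40.
Subtracting fixed costs: EBIT = $26,886,900.40 − $17,250,600 = $9,636,300.40. Interest = $4,307,900.00, so EBIT − I = $5,328,400.40.
DCL = contribution ÷ (EBIT − I) = $26,886,900.40 ÷ $5,328,400.40 = 5.0460.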